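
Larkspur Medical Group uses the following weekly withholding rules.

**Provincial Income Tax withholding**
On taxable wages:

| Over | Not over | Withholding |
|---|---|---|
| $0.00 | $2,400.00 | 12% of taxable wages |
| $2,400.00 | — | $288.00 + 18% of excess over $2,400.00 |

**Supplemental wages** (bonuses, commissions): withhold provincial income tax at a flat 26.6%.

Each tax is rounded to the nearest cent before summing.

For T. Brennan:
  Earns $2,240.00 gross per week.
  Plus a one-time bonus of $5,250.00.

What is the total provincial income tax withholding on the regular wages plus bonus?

$1,665.30

Provincial Income Tax: taxable = $2,240.00
  12% × $2,240.00 = $268.80
Supplemental (26.6% flat on bonus): 26.6% × $5,250.00 = $1,396.50
Total provincial income tax: $268.80 + $1,396.50 = $1,665.30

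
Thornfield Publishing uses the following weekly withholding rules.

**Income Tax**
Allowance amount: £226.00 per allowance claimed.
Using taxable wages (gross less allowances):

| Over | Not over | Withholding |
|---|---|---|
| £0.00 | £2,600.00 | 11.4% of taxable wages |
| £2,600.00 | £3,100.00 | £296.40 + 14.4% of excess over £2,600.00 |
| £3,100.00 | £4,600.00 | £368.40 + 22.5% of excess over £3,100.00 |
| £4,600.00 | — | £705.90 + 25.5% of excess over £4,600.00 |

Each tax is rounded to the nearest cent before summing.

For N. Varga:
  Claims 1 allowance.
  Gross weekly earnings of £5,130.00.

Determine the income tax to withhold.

Income Tax: taxable = £5,130.00 − 1×£226.00 = £4,904.00
  £705.90 + 25.5% × (£4,904.00 − £4,600.00) = £705.90 + 25.5% × £304.00 = £783.42

£783.42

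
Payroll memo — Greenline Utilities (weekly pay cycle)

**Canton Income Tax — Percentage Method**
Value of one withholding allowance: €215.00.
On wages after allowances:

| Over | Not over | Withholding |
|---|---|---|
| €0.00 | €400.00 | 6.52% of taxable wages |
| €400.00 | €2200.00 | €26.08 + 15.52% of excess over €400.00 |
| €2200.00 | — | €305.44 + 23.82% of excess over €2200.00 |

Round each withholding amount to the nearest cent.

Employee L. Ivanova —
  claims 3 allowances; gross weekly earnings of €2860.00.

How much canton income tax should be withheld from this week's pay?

Canton Income Tax: taxable = €2860.00 − 3×€215.00 = €2215.00
  €305.44 + 23.82% × (€2215.00 − €2200.00) = €305.44 + 23.82% × €15.00 = €309.01

€309.01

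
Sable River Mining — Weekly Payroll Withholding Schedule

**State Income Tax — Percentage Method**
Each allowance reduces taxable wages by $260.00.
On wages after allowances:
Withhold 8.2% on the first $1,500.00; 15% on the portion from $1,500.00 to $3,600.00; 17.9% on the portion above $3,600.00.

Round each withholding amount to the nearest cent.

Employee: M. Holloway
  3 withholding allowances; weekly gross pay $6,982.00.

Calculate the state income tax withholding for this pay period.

State Income Tax: taxable = $6,982.00 − 3×$260.00 = $6,202.00
  $438.00 + 17.9% × ($6,202.00 − $3,600.00) = $438.00 + 17.9% × $2,602.00 = $903.76

$903.76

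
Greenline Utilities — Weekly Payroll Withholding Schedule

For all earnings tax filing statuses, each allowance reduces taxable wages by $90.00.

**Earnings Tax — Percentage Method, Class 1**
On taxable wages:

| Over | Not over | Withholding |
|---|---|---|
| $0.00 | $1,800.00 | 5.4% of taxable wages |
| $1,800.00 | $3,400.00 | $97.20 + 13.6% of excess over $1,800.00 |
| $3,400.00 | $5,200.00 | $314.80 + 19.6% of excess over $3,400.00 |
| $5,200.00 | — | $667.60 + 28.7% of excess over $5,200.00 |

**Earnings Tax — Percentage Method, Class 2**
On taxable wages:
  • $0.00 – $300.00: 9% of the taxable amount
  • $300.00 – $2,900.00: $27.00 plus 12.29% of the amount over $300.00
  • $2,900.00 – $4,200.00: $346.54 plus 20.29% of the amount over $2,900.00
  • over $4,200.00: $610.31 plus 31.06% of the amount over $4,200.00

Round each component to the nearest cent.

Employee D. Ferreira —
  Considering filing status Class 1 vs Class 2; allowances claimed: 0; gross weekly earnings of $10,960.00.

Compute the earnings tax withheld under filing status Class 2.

Earnings Tax (Class 2): taxable = $10,960.00
  $610.31 + 31.06% × ($10,960.00 − $4,200.00) = $610.31 + 31.06% × $6,760.00 = $2,709.97

$2,709.97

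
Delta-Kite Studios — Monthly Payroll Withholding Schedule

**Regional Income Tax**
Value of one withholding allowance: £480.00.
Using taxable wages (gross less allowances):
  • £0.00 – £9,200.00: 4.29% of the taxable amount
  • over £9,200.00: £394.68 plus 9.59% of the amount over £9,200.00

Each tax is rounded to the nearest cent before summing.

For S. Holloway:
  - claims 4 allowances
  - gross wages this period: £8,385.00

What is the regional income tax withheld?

Regional Income Tax: taxable = £8,385.00 − 4×£480.00 = £6,465.00
  4.29% × £6,465.00 = £277.35

£277.35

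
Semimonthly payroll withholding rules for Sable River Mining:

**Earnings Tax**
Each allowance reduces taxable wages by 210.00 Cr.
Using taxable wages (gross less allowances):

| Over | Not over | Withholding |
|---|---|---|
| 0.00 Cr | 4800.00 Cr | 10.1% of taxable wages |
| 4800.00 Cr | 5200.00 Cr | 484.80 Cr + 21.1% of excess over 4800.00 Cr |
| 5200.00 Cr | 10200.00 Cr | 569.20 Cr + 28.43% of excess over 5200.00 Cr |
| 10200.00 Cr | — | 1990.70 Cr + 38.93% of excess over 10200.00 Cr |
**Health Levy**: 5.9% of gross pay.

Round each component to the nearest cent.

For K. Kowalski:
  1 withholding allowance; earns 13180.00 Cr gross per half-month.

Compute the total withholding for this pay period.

3846.68 Cr

Earnings Tax: taxable = 13180.00 Cr − 1×210.00 Cr = 12970.00 Cr
  1990.70 Cr + 38.93% × (12970.00 Cr − 10200.00 Cr) = 1990.70 Cr + 38.93% × 2770.00 Cr = 3069.06 Cr
Health Levy: 5.9% × 13180.00 Cr = 777.62 Cr
Total: 3069.06 Cr + 777.62 Cr = 3846.68 Cr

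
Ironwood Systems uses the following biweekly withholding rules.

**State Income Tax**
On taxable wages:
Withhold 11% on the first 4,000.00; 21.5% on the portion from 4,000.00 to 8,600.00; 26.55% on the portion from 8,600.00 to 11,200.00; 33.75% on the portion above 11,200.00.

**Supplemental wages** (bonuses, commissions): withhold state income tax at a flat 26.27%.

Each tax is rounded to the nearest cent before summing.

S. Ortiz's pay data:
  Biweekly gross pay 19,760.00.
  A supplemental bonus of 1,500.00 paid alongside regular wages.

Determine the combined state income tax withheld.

State Income Tax: taxable = 19,760.00
  2,119.30 + 33.75% × (19,760.00 − 11,200.00) = 2,119.30 + 33.75% × 8,560.00 = 5,008.30
Supplemental (26.27% flat on bonus): 26.27% × 1,500.00 = 394.05
Total state income tax: 5,008.30 + 394.05 = 5,402.35

5,402.35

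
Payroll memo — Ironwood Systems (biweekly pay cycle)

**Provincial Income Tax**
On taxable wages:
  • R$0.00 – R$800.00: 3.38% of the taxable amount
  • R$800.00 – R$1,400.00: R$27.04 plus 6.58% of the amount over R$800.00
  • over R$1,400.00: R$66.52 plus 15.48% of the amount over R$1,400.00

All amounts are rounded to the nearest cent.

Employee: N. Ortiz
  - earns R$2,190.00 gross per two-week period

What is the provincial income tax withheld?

Provincial Income Tax: taxable = R$2,190.00
  R$66.52 + 15.48% × (R$2,190.00 − R$1,400.00) = R$66.52 + 15.48% × R$790.00 = R$188.81

R$188.81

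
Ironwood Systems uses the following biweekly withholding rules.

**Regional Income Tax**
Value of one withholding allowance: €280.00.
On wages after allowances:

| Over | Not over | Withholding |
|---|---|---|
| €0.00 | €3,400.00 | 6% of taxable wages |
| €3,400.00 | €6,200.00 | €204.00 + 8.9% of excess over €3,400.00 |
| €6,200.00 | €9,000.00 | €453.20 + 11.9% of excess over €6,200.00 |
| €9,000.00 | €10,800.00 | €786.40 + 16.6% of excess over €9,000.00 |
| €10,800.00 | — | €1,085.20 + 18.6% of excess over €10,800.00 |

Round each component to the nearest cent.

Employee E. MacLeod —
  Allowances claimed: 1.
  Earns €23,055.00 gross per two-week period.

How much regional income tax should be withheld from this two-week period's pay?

Regional Income Tax: taxable = €23,055.00 − 1×€280.00 = €22,775.00
  €1,085.20 + 18.6% × (€22,775.00 − €10,800.00) = €1,085.20 + 18.6% × €11,975.00 = €3,312.55

€3,312.55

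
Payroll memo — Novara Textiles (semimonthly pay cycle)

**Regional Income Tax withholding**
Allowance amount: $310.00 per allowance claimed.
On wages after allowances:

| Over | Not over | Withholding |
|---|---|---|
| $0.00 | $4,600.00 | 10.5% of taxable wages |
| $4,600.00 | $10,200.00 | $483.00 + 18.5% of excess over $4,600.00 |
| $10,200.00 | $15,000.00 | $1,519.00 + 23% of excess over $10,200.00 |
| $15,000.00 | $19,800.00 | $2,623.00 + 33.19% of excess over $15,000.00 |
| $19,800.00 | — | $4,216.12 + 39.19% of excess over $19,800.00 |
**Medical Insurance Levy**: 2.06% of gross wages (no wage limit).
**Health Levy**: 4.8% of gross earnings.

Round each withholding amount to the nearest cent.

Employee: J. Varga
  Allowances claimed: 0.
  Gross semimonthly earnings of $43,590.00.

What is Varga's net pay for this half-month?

Regional Income Tax: taxable = $43,590.00
  $4,216.12 + 39.19% × ($43,590.00 − $19,800.00) = $4,216.12 + 39.19% × $23,790.00 = $13,539.42
Medical Insurance Levy: 2.06% × $43,590.00 = $897.95
Health Levy: 4.8% × $43,590.00 = $2,092.32
Total withheld: $13,539.42 + $897.95 + $2,092.32 = $16,529.69
Net pay: $43,590.00 − $16,529.69 = $27,060.31

$27,060.31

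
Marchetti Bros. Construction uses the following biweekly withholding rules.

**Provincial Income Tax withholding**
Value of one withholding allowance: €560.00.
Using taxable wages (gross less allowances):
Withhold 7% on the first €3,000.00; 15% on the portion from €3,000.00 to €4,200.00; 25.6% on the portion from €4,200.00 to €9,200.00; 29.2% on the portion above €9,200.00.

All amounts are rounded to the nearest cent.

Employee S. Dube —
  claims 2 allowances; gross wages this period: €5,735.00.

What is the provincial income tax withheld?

€496.24

Provincial Income Tax: taxable = €5,735.00 − 2×€560.00 = €4,615.00
  €390.00 + 25.6% × (€4,615.00 − €4,200.00) = €390.00 + 25.6% × €415.00 = €496.24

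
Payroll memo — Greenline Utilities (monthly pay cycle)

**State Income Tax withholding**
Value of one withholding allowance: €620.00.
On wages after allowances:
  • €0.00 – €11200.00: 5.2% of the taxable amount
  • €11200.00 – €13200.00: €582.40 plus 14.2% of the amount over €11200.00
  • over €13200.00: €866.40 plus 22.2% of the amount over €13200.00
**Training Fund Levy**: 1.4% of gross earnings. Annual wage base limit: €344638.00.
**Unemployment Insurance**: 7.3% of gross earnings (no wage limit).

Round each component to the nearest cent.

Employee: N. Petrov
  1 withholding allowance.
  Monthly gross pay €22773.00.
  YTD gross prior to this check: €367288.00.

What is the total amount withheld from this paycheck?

State Income Tax: taxable = €22773.00 − 1×€620.00 = €22153.00
  €866.40 + 22.2% × (€22153.00 − €13200.00) = €866.40 + 22.2% × €8953.00 = €2853.97
Training Fund Levy: YTD €367288.00 ≥ cap €344638.00 → €0.00
Unemployment Insurance: 7.3% × €22773.00 = €1662.43
Total: €2853.97 + €0.00 + €1662.43 = €4516.40

€4516.40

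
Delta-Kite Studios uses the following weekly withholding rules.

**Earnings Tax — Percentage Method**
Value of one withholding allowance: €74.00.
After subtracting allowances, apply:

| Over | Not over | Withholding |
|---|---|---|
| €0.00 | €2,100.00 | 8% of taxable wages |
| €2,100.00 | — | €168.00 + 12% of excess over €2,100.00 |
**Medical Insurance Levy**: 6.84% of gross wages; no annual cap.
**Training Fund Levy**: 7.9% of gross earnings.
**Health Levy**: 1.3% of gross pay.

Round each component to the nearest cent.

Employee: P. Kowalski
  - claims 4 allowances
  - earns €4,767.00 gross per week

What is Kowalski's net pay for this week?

€3,549.86

Earnings Tax: taxable = €4,767.00 − 4×€74.00 = €4,471.00
  €168.00 + 12% × (€4,471.00 − €2,100.00) = €168.00 + 12% × €2,371.00 = €452.52
Medical Insurance Levy: 6.84% × €4,767.00 = €326.06
Training Fund Levy: 7.9% × €4,767.00 = €376.59
Health Levy: 1.3% × €4,767.00 = €61.97
Total withheld: €452.52 + €326.06 + €376.59 + €61.97 = €1,217.14
Net pay: €4,767.00 − €1,217.14 = €3,549.86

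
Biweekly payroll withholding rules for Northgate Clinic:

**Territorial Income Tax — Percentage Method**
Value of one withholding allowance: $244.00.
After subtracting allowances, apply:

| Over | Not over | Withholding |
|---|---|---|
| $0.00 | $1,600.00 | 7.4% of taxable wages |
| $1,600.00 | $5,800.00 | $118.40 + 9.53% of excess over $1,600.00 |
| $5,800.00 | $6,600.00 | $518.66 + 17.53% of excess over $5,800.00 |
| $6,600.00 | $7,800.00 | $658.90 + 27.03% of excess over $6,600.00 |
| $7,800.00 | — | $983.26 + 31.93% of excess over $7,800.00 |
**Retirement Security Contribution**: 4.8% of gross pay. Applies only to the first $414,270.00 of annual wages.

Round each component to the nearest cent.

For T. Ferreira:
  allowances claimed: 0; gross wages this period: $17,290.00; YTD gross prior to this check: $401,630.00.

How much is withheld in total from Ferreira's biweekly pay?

Territorial Income Tax: taxable = $17,290.00
  $983.26 + 31.93% × ($17,290.00 − $7,800.00) = $983.26 + 31.93% × $9,490.00 = $4,013.42
Retirement Security Contribution: cap $414,270.00 − YTD $401,630.00 = $12,640.00 subject; 4.8% × $12,640.00 = $606.72
Total: $4,013.42 + $606.72 = $4,620.14

$4,620.14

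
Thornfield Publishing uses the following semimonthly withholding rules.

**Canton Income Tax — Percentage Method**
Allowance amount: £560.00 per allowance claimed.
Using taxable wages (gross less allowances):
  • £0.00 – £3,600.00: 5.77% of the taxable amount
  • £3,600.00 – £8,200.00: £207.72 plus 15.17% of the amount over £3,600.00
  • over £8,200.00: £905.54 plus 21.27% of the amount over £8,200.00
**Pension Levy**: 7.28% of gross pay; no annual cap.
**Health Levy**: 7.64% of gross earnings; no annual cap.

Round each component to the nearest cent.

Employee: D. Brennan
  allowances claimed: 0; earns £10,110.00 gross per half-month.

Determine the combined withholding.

£2,820.21

Canton Income Tax: taxable = £10,110.00
  £905.54 + 21.27% × (£10,110.00 − £8,200.00) = £905.54 + 21.27% × £1,910.00 = £1,311.80
Pension Levy: 7.28% × £10,110.00 = £736.01
Health Levy: 7.64% × £10,110.00 = £772.40
Total: £1,311.80 + £736.01 + £772.40 = £2,820.21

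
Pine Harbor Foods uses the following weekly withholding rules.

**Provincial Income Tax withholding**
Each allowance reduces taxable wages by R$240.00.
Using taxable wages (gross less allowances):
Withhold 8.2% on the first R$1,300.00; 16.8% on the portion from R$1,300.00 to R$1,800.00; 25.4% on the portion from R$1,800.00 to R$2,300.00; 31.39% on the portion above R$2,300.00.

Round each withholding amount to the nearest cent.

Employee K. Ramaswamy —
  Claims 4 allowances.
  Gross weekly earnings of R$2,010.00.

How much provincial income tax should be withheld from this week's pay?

Provincial Income Tax: taxable = R$2,010.00 − 4×R$240.00 = R$1,050.00
  8.2% × R$1,050.00 = R$86.10

R$86.10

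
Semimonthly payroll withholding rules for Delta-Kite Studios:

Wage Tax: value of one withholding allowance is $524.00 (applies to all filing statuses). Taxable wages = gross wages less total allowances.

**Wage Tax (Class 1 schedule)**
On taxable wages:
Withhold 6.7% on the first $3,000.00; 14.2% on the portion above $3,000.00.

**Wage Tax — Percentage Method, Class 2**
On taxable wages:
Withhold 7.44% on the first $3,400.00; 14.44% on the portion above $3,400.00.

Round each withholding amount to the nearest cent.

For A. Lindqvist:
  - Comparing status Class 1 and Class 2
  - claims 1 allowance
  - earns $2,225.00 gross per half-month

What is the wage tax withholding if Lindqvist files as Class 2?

Wage Tax (Class 2): taxable = $2,225.00 − 1×$524.00 = $1,701.00
  7.44% × $1,701.00 = $126.55

$126.55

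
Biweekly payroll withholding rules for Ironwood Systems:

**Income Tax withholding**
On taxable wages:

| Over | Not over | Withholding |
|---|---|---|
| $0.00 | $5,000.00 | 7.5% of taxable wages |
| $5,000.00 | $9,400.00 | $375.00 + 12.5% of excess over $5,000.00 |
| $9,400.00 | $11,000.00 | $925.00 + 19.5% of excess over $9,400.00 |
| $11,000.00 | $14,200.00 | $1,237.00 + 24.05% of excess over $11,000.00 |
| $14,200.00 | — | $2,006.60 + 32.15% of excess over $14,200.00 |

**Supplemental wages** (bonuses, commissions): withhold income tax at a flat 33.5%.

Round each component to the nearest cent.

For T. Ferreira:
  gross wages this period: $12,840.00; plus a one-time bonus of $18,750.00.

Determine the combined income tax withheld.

Income Tax: taxable = $12,840.00
  $1,237.00 + 24.05% × ($12,840.00 − $11,000.00) = $1,237.00 + 24.05% × $1,840.00 = $1,679.52
Supplemental (33.5% flat on bonus): 33.5% × $18,750.00 = $6,281.25
Total income tax: $1,679.52 + $6,281.25 = $7,960.77

$7,960.77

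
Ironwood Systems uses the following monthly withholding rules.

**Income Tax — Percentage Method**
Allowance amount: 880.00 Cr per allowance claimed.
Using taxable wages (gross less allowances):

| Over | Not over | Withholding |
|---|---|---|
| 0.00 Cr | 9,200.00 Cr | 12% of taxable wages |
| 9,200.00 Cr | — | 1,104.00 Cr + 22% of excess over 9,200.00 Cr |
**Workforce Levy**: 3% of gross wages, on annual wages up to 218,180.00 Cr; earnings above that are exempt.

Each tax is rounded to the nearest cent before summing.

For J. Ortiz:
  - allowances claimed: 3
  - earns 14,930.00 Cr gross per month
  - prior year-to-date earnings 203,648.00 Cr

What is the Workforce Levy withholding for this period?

Workforce Levy: cap 218,180.00 Cr − YTD 203,648.00 Cr = 14,532.00 Cr subject; 3% × 14,532.00 Cr = 435.96 Cr

435.96 Cr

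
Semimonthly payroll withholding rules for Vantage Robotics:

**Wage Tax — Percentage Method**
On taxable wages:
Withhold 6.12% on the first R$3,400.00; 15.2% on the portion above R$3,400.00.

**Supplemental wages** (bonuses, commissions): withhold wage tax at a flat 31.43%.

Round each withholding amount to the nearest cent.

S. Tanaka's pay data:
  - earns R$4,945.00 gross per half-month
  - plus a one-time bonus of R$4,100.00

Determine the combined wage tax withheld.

Wage Tax: taxable = R$4,945.00
  R$208.08 + 15.2% × (R$4,945.00 − R$3,400.00) = R$208.08 + 15.2% × R$1,545.00 = R$442.92
Supplemental (31.43% flat on bonus): 31.43% × R$4,100.00 = R$1,288.63
Total wage tax: R$442.92 + R$1,288.63 = R$1,731.55

R$1,731.55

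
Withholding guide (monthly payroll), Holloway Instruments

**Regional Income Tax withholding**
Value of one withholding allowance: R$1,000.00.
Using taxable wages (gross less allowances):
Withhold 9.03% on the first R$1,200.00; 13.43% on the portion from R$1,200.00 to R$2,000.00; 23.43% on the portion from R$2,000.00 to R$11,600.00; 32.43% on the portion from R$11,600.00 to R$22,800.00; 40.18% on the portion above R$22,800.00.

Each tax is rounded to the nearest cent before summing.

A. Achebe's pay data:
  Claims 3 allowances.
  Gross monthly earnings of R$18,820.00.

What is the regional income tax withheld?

R$3,833.63

Regional Income Tax: taxable = R$18,820.00 − 3×R$1,000.00 = R$15,820.00
  R$2,465.08 + 32.43% × (R$15,820.00 − R$11,600.00) = R$2,465.08 + 32.43% × R$4,220.00 = R$3,833.63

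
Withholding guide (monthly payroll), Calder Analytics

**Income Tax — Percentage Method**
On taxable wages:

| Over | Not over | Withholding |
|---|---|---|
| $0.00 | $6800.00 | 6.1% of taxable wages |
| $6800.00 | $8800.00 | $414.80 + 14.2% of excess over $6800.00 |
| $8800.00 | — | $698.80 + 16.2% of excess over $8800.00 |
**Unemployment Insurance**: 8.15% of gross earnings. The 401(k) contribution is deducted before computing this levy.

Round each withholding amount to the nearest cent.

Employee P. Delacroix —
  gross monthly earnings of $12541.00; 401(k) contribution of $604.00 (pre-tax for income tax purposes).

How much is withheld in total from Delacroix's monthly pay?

$2179.86

Income Tax: taxable = $12541.00 − $604.00 = $11937.00
  $698.80 + 16.2% × ($11937.00 − $8800.00) = $698.80 + 16.2% × $3137.00 = $1206.99
Unemployment Insurance: 8.15% × $11937.00 = $972.87
Total: $1206.99 + $972.87 = $2179.86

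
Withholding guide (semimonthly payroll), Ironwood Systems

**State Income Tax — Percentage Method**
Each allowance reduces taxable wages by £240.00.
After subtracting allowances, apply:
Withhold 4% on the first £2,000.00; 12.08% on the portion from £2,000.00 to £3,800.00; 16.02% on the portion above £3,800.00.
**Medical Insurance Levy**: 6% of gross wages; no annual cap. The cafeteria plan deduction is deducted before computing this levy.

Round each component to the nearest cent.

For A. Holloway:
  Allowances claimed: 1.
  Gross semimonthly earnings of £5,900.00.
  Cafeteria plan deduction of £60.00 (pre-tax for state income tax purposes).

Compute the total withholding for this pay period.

£936.20

State Income Tax: taxable = £5,900.00 − £60.00 − 1×£240.00 = £5,600.00
  £297.44 + 16.02% × (£5,600.00 − £3,800.00) = £297.44 + 16.02% × £1,800.00 = £585.80
Medical Insurance Levy: 6% × £5,840.00 = £350.40
Total: £585.80 + £350.40 = £936.20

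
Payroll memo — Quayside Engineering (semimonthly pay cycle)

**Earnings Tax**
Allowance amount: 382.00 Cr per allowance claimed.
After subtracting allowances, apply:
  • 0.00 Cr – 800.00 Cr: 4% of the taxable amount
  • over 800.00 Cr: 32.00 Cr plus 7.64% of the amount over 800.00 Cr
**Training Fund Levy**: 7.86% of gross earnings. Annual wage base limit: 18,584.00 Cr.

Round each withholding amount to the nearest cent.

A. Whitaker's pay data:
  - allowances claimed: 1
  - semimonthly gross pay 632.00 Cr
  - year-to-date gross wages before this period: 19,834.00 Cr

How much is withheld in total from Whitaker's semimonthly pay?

Earnings Tax: taxable = 632.00 Cr − 1×382.00 Cr = 250.00 Cr
  4% × 250.00 Cr = 10.00 Cr
Training Fund Levy: YTD 19,834.00 Cr ≥ cap 18,584.00 Cr → 0.00 Cr
Total: 10.00 Cr + 0.00 Cr = 10.00 Cr

10.00 Cr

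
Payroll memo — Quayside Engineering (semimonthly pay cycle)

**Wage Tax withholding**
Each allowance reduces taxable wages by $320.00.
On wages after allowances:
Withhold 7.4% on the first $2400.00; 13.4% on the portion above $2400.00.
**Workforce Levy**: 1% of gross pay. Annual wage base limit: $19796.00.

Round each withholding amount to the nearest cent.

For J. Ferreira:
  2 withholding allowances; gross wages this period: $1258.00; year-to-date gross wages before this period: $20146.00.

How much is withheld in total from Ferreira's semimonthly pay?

$45.73

Wage Tax: taxable = $1258.00 − 2×$320.00 = $618.00
  7.4% × $618.00 = $45.73
Workforce Levy: YTD $20146.00 ≥ cap $19796.00 → $0.00
Total: $45.73 + $0.00 = $45.73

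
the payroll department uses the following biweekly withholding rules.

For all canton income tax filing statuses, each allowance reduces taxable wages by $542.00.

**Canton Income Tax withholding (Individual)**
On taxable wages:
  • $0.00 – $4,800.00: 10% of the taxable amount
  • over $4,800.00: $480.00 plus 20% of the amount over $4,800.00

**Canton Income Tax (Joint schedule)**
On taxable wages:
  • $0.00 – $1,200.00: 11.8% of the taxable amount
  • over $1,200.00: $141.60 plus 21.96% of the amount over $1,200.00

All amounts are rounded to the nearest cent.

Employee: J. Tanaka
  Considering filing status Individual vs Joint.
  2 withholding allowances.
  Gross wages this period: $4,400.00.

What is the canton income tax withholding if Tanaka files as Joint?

Canton Income Tax (Joint): taxable = $4,400.00 − 2×$542.00 = $3,316.00
  $141.60 + 21.96% × ($3,316.00 − $1,200.00) = $141.60 + 21.96% × $2,116.00 = $606.27

$606.27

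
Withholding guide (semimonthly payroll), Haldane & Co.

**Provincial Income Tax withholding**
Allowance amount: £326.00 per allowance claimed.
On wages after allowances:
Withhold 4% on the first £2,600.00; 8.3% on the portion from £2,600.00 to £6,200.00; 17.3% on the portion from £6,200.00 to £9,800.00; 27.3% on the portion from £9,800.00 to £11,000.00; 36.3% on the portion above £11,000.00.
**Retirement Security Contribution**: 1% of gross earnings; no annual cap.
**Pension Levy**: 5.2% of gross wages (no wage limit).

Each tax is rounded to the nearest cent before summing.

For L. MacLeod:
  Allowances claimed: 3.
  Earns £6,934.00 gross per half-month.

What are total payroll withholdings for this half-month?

£812.46

Provincial Income Tax: taxable = £6,934.00 − 3×£326.00 = £5,956.00
  £104.00 + 8.3% × (£5,956.00 − £2,600.00) = £104.00 + 8.3% × £3,356.00 = £382.55
Retirement Security Contribution: 1% × £6,934.00 = £69.34
Pension Levy: 5.2% × £6,934.00 = £360.57
Total: £382.55 + £69.34 + £360.57 = £812.46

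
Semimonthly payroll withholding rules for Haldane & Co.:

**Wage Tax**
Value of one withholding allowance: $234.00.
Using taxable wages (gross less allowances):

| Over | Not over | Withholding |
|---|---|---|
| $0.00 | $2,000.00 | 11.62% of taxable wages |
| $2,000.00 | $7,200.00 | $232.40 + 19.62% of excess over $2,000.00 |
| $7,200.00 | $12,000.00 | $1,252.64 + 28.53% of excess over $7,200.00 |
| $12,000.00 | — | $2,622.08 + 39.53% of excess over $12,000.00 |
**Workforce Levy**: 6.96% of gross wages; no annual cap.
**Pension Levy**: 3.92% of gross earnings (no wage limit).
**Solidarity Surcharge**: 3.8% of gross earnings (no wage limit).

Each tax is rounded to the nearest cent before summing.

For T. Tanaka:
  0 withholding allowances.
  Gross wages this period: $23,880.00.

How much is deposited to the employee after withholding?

Wage Tax: taxable = $23,880.00
  $2,622.08 + 39.53% × ($23,880.00 − $12,000.00) = $2,622.08 + 39.53% × $11,880.00 = $7,318.24
Workforce Levy: 6.96% × $23,880.00 = $1,662.05
Pension Levy: 3.92% × $23,880.00 = $936.10
Solidarity Surcharge: 3.8% × $23,880.00 = $907.44
Total withheld: $7,318.24 + $1,662.05 + $936.10 + $907.44 = $10,823.83
Net pay: $23,880.00 − $10,823.83 = $13,056.17

$13,056.17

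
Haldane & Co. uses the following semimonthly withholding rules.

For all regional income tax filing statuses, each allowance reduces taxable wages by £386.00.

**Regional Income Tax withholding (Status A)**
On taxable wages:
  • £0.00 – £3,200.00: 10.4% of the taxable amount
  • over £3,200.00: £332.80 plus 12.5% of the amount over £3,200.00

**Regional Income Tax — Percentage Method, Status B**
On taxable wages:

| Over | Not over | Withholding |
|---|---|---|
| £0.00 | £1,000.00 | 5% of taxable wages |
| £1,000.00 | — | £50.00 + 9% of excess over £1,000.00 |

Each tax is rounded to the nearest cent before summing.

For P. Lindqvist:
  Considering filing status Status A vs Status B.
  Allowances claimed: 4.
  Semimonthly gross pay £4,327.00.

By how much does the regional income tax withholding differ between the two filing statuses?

£78.96

Regional Income Tax (Status A): taxable = £4,327.00 − 4×£386.00 = £2,783.00
  10.4% × £2,783.00 = £289.43
Regional Income Tax (Status B): taxable = £4,327.00 − 4×£386.00 = £2,783.00
  £50.00 + 9% × (£2,783.00 − £1,000.00) = £50.00 + 9% × £1,783.00 = £210.47
Difference: |£289.43 − £210.47| = £78.96 (higher under Status A)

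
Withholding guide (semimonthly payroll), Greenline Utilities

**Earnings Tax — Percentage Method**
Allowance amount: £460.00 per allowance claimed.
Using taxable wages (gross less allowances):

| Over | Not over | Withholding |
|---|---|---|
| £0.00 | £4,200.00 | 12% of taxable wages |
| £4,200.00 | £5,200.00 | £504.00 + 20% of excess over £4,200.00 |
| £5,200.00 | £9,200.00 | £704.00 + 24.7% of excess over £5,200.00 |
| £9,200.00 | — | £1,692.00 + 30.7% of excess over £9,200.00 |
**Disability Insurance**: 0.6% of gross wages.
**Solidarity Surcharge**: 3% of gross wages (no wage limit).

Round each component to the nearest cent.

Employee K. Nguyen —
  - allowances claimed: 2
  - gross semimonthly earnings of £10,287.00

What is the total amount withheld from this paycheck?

£2,113.60

Earnings Tax: taxable = £10,287.00 − 2×£460.00 = £9,367.00
  £1,692.00 + 30.7% × (£9,367.00 − £9,200.00) = £1,692.00 + 30.7% × £167.00 = £1,743.27
Disability Insurance: 0.6% × £10,287.00 = £61.72
Solidarity Surcharge: 3% × £10,287.00 = £308.61
Total: £1,743.27 + £61.72 + £308.61 = £2,113.60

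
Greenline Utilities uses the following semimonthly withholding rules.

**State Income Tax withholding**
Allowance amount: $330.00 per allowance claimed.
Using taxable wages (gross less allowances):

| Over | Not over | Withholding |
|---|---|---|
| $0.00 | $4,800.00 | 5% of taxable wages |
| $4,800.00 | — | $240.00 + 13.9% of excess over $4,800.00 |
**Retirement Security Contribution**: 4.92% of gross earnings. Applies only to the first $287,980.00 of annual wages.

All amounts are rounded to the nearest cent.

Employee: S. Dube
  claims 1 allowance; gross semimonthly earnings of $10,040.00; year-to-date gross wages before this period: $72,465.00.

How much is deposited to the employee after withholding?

State Income Tax: taxable = $10,040.00 − 1×$330.00 = $9,710.00
  $240.00 + 13.9% × ($9,710.00 − $4,800.00) = $240.00 + 13.9% × $4,910.00 = $922.49
Retirement Security Contribution: 4.92% × $10,040.00 = $493.97
Total withheld: $922.49 + $493.97 = $1,416.46
Net pay: $10,040.00 − $1,416.46 = $8,623.54

$8,623.54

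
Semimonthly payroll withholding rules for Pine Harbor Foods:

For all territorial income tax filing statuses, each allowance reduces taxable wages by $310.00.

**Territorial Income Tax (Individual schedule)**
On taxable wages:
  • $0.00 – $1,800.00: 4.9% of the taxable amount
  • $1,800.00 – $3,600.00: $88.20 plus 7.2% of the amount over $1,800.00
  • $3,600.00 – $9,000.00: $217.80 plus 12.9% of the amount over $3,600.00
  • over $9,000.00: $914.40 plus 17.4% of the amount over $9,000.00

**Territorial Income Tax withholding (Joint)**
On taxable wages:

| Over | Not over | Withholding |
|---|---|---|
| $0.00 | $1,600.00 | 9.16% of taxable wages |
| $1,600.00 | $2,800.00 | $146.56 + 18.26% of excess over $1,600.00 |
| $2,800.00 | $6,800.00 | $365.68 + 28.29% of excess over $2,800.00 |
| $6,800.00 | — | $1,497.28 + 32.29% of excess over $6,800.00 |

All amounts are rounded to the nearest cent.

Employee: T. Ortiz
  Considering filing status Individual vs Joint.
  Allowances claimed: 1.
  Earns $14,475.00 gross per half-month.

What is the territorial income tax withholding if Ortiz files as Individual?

$1,813.11

Territorial Income Tax (Individual): taxable = $14,475.00 − 1×$310.00 = $14,165.00
  $914.40 + 17.4% × ($14,165.00 − $9,000.00) = $914.40 + 17.4% × $5,165.00 = $1,813.11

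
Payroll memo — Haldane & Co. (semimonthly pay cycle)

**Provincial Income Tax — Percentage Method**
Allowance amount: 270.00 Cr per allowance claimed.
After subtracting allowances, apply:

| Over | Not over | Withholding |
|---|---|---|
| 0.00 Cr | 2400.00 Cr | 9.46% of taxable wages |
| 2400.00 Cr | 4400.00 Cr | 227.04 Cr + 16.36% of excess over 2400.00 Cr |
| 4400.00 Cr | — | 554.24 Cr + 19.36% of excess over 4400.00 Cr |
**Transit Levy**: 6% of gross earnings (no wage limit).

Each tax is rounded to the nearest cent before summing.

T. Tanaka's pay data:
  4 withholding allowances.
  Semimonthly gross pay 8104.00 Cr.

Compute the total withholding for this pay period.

1548.49 Cr

Provincial Income Tax: taxable = 8104.00 Cr − 4×270.00 Cr = 7024.00 Cr
  554.24 Cr + 19.36% × (7024.00 Cr − 4400.00 Cr) = 554.24 Cr + 19.36% × 2624.00 Cr = 1062.25 Cr
Transit Levy: 6% × 8104.00 Cr = 486.24 Cr
Total: 1062.25 Cr + 486.24 Cr = 1548.49 Cr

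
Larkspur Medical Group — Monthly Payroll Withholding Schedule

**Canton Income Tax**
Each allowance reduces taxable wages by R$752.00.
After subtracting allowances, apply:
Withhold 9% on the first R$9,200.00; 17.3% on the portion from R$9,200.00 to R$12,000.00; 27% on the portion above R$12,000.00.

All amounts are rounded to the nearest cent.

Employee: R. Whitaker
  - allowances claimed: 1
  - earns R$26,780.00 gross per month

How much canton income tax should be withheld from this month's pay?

Canton Income Tax: taxable = R$26,780.00 − 1×R$752.00 = R$26,028.00
  R$1,312.40 + 27% × (R$26,028.00 − R$12,000.00) = R$1,312.40 + 27% × R$14,028.00 = R$5,099.96

R$5,099.96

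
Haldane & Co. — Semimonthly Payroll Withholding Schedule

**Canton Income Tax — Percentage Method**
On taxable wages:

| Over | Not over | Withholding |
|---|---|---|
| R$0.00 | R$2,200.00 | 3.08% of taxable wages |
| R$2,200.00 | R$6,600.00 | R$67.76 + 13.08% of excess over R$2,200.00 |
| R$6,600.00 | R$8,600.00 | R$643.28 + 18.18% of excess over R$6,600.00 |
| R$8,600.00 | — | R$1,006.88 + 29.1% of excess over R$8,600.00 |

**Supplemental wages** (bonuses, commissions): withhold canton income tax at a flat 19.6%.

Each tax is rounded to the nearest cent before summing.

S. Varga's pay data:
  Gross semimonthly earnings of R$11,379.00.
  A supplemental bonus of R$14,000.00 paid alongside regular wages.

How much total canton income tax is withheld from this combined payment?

Canton Income Tax: taxable = R$11,379.00
  R$1,006.88 + 29.1% × (R$11,379.00 − R$8,600.00) = R$1,006.88 + 29.1% × R$2,779.00 = R$1,815.57
Supplemental (19.6% flat on bonus): 19.6% × R$14,000.00 = R$2,744.00
Total canton income tax: R$1,815.57 + R$2,744.00 = R$4,559.57

R$4,559.57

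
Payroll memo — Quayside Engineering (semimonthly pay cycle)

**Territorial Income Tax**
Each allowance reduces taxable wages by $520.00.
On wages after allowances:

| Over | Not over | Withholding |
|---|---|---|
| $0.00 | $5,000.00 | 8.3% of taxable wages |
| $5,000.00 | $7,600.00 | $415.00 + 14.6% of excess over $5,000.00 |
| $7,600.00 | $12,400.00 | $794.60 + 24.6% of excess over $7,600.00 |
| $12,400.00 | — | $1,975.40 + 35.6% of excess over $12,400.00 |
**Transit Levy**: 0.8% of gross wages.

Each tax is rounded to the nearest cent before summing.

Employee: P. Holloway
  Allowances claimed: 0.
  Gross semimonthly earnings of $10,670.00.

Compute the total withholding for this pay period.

Territorial Income Tax: taxable = $10,670.00
  $794.60 + 24.6% × ($10,670.00 − $7,600.00) = $794.60 + 24.6% × $3,070.00 = $1,549.82
Transit Levy: 0.8% × $10,670.00 = $85.36
Total: $1,549.82 + $85.36 = $1,635.18

$1,635.18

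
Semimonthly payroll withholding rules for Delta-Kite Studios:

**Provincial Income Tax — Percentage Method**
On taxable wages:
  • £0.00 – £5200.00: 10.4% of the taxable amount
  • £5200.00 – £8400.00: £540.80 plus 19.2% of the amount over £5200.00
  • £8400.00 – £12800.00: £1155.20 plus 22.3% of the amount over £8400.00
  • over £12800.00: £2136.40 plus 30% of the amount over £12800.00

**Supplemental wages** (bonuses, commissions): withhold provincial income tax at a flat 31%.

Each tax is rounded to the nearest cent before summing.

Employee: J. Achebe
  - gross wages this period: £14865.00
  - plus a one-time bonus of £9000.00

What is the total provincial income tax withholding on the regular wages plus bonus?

Provincial Income Tax: taxable = £14865.00
  £2136.40 + 30% × (£14865.00 − £12800.00) = £2136.40 + 30% × £2065.00 = £2755.90
Supplemental (31% flat on bonus): 31% × £9000.00 = £2790.00
Total provincial income tax: £2755.90 + £2790.00 = £5545.90

£5545.90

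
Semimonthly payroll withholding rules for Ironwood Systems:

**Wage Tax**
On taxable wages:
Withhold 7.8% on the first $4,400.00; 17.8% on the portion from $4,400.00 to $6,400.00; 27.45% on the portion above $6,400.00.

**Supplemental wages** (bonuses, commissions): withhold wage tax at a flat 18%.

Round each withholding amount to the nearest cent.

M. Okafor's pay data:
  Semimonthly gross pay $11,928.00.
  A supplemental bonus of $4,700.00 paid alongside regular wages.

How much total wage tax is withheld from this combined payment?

Wage Tax: taxable = $11,928.00
  $699.20 + 27.45% × ($11,928.00 − $6,400.00) = $699.20 + 27.45% × $5,528.00 = $2,216.64
Supplemental (18% flat on bonus): 18% × $4,700.00 = $846.00
Total wage tax: $2,216.64 + $846.00 = $3,062.64

$3,062.64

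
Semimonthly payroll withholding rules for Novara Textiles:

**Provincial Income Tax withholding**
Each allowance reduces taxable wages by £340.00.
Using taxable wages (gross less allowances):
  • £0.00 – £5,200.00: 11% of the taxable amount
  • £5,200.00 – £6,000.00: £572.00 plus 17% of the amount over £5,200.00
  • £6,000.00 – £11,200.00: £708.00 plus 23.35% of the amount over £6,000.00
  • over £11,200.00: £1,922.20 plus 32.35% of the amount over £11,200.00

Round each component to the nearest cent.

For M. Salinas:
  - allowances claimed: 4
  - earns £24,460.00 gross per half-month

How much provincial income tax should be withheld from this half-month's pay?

£5,771.85

Provincial Income Tax: taxable = £24,460.00 − 4×£340.00 = £23,100.00
  £1,922.20 + 32.35% × (£23,100.00 − £11,200.00) = £1,922.20 + 32.35% × £11,900.00 = £5,771.85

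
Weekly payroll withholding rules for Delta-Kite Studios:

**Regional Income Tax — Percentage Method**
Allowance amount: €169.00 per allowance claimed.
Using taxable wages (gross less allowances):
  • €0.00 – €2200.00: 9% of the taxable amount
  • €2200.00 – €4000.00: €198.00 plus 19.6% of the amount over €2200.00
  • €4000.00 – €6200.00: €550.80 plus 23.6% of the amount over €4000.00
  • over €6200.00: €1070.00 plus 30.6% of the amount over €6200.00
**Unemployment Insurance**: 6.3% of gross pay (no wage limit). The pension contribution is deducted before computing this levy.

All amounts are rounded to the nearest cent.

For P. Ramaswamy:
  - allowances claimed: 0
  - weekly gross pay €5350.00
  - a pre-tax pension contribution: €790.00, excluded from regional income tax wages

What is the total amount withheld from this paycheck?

€970.24

Regional Income Tax: taxable = €5350.00 − €790.00 = €4560.00
  €550.80 + 23.6% × (€4560.00 − €4000.00) = €550.80 + 23.6% × €560.00 = €682.96
Unemployment Insurance: 6.3% × €4560.00 = €287.28
Total: €682.96 + €287.28 = €970.24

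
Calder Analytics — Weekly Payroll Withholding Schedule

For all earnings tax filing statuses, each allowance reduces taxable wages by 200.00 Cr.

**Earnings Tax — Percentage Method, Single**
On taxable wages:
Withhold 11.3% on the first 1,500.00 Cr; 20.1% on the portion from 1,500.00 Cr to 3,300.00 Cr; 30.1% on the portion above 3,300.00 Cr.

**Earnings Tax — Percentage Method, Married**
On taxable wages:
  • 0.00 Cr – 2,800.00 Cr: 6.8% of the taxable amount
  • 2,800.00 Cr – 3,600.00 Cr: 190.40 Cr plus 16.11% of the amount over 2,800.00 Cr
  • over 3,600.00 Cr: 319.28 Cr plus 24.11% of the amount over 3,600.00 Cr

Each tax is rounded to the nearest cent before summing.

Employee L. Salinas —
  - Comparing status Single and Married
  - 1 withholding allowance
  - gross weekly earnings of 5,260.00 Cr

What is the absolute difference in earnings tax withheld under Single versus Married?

389.77 Cr

Earnings Tax (Single): taxable = 5,260.00 Cr − 1×200.00 Cr = 5,060.00 Cr
  531.30 Cr + 30.1% × (5,060.00 Cr − 3,300.00 Cr) = 531.30 Cr + 30.1% × 1,760.00 Cr = 1,061.06 Cr
Earnings Tax (Married): taxable = 5,260.00 Cr − 1×200.00 Cr = 5,060.00 Cr
  319.28 Cr + 24.11% × (5,060.00 Cr − 3,600.00 Cr) = 319.28 Cr + 24.11% × 1,460.00 Cr = 671.29 Cr
Difference: |1,061.06 Cr − 671.29 Cr| = 389.77 Cr (higher under Single)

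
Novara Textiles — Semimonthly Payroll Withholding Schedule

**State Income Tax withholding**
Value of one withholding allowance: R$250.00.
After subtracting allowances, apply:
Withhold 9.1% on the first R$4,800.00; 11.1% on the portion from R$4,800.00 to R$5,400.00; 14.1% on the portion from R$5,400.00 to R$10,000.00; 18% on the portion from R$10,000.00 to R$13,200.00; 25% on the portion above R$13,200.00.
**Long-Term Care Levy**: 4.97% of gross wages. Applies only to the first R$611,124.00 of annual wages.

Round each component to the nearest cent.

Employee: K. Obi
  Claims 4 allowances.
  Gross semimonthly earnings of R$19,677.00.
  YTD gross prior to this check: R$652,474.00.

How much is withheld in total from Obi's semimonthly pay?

R$3,097.25

State Income Tax: taxable = R$19,677.00 − 4×R$250.00 = R$18,677.00
  R$1,728.00 + 25% × (R$18,677.00 − R$13,200.00) = R$1,728.00 + 25% × R$5,477.00 = R$3,097.25
Long-Term Care Levy: YTD R$652,474.00 ≥ cap R$611,124.00 → R$0.00
Total: R$3,097.25 + R$0.00 = R$3,097.25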